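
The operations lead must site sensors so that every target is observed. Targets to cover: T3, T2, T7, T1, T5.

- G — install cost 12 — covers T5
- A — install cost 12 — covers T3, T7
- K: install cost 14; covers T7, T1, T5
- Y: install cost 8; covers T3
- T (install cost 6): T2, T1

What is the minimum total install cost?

Choose K, Y, and T: together they cover T3, T2, T7, T1, T5 — every target.
Total install cost: 14 + 8 + 6 = 28.

28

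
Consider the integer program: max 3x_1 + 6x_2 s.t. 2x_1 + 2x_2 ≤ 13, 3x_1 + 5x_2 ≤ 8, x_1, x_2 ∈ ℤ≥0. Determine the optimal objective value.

9

(x_1,x_2)=(1,1): 2·1+2·1=4≤13, 3·1+5·1=8≤8, objective 9.
(x_1,x_2)=(0,1): 2·0+2·1=2≤13, 3·0+5·1=5≤8, objective 6.
(x_1,x_2)=(2,0): 2·2+2·0=4≤13, 3·2+5·0=6≤8, objective 6.
No feasible integer point exceeds 9.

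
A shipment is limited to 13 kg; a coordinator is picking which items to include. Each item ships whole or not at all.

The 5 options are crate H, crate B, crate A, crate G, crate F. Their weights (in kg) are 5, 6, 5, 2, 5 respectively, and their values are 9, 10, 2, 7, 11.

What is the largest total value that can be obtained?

crate B + crate G + crate F: weight 6 + 2 + 5 = 13 ≤ 13, value 10 + 7 + 11 = 28.
crate H + crate B + crate G: weight 5 + 6 + 2 = 13 ≤ 13, value 9 + 10 + 7 = 26.
crate H + crate G + crate F: weight 5 + 2 + 5 = 12 ≤ 13, value 9 + 7 + 11 = 27.
Best is crate B, crate G, and crate F with total value 28.

28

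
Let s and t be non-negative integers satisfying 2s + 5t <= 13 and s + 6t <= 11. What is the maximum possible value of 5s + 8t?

30

Relaxing integrality, the LP optimum is 32.50 at (s,t) = (6.5, 0), which is not an integer point.
(s,t)=(6,0): 2·6+5·0=12≤13, 1·6+6·0=6≤11, objective 30.
(s,t)=(5,0): 2·5+5·0=10≤13, 1·5+6·0=5≤11, objective 25.
The best lattice point is (6,0), giving 30.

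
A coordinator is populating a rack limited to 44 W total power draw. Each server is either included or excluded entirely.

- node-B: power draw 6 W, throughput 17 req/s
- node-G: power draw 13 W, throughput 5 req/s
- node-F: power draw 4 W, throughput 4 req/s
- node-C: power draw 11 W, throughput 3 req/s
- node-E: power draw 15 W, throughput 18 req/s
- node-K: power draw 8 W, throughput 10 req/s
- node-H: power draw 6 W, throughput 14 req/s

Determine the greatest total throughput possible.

node-B + node-F + node-E + node-K + node-H: power draw 6 + 4 + 15 + 8 + 6 = 39 ≤ 44, throughput 17 + 4 + 18 + 10 + 14 = 63.
node-B + node-E + node-K + node-H: power draw 6 + 15 + 8 + 6 = 35 ≤ 44, throughput 17 + 18 + 10 + 14 = 59.
Best is node-B, node-F, node-E, node-K, and node-H with total throughput 63.

63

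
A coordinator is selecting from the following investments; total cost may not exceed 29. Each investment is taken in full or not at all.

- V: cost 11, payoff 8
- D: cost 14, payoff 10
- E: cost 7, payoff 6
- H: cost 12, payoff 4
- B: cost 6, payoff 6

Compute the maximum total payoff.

V + D: cost 11 + 14 = 25 ≤ 29, payoff 8 + 10 = 18.
V + E + B: cost 11 + 7 + 6 = 24 ≤ 29, payoff 8 + 6 + 6 = 20.
D + E + B: cost 14 + 7 + 6 = 27 ≤ 29, payoff 10 + 6 + 6 = 22.
Best is D, E, and B with total payoff 22.

22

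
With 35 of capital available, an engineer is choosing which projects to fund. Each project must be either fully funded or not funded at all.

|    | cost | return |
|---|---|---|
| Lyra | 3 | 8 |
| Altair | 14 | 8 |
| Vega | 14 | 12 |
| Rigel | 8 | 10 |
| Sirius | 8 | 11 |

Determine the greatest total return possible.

41

Take Lyra, Vega, Rigel, and Sirius: cost 3 + 14 + 8 + 8 = 33 ≤ 35, return 8 + 12 + 10 + 11 = 41.
No other feasible combination does better.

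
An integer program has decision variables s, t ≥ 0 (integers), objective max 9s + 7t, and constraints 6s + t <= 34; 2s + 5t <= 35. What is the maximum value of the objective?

73

The continuous relaxation peaks at (4.82, 5.07) with value 78.89; rounding to a feasible lattice point costs some objective.
(s,t)=(5,4): 6·5+1·4=34≤34, 2·5+5·4=30≤35, objective 73.
(s,t)=(4,5): 6·4+1·5=29≤34, 2·4+5·5=33≤35, objective 71.
(s,t)=(5,3): 6·5+1·3=33≤34, 2·5+5·3=25≤35, objective 66.
Maximum is 73 at (s,t)=(5,4).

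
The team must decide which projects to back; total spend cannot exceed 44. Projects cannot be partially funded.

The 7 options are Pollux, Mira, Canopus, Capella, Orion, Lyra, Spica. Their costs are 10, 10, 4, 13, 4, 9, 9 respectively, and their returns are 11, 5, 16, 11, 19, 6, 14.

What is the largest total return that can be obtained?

71

Take Pollux, Canopus, Capella, Orion, and Spica: cost 10 + 4 + 13 + 4 + 9 = 40 ≤ 44, return 11 + 16 + 11 + 19 + 14 = 71.
No other feasible combination does better.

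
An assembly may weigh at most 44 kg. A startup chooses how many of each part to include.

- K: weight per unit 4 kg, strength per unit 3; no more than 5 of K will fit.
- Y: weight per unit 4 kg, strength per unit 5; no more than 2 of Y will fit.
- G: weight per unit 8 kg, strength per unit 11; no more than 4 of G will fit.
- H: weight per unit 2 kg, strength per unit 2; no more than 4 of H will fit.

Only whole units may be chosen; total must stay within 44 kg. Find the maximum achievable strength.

58

2×Y, 4×G, and 2×H: weight 44 ≤ 44, strength 2·5 + 4·11 + 2·2 = 58.
1×Y, 4×G, and 4×H: weight 44 ≤ 44, strength 1·5 + 4·11 + 4·2 = 57.
Best is 58.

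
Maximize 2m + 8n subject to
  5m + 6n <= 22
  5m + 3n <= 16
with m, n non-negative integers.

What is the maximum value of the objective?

24

(m,n)=(0,3): 5·0+6·3=18≤22, 5·0+3·3=9≤16, objective 24.
(m,n)=(1,2): 5·1+6·2=17≤22, 5·1+3·2=11≤16, objective 18.
(m,n)=(0,2): 5·0+6·2=12≤22, 5·0+3·2=6≤16, objective 16.
No feasible integer point exceeds 24.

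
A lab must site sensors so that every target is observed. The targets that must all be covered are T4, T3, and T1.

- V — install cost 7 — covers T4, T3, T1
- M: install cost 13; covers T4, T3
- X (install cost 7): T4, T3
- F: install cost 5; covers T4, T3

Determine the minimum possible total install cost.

7

This is an integer covering problem.
V alone covers T4, T3, T1 — every target.
Total install cost: 7.
No cover costs less than 7.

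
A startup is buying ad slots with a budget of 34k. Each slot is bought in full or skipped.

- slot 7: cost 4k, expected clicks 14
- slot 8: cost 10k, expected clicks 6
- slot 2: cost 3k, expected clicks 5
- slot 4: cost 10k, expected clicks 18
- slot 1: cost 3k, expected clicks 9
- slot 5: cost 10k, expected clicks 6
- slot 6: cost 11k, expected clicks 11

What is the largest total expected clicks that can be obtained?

57

Treat it as a binary knapsack problem.
Take slot 7, slot 2, slot 4, slot 1, and slot 6: cost 4 + 3 + 10 + 3 + 11 = 31 ≤ 34, expected clicks 14 + 5 + 18 + 9 + 11 = 57.
No other feasible combination does better.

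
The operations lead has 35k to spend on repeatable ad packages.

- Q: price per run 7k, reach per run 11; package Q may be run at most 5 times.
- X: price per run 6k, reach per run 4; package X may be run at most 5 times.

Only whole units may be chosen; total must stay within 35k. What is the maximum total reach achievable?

55

This is a bounded integer knapsack.
Q has the best ratio (11/7); taking only Q gives at most 5×11 = 55 (stopped by the price limit).
Optimal: 5×Q: price 35 ≤ 35, reach 5·11 = 55.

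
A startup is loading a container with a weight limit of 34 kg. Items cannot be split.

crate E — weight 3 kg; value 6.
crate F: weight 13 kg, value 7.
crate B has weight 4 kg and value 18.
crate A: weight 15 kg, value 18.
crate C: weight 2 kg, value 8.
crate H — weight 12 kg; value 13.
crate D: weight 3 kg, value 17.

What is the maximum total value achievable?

Treat it as a binary knapsack problem.
Allowing fractional choices, the relaxed optimum would be about 74.6, but items are indivisible.
crate E + crate B + crate A + crate C + crate D: weight 3 + 4 + 15 + 2 + 3 = 27 ≤ 34, value 6 + 18 + 18 + 8 + 17 = 67.
crate F + crate B + crate C + crate H + crate D: weight 13 + 4 + 2 + 12 + 3 = 34 ≤ 34, value 7 + 18 + 8 + 13 + 17 = 63.
crate B + crate A + crate H + crate D: weight 4 + 15 + 12 + 3 = 34 ≤ 34, value 18 + 18 + 13 + 17 = 66.
Best is crate E, crate B, crate A, crate C, and crate D with total value 67.

67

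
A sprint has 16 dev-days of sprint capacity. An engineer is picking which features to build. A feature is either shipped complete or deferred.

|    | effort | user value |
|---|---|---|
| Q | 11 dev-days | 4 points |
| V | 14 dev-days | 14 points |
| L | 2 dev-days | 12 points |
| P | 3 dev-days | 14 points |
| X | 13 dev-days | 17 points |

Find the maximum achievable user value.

Allowing fractional choices, the relaxed optimum would be about 40.4, but features are indivisible.
P + X: effort 3 + 13 = 16 ≤ 16, user value 14 + 17 = 31.
Q + L + P: effort 11 + 2 + 3 = 16 ≤ 16, user value 4 + 12 + 14 = 30.
Best is P and X with total user value 31.

31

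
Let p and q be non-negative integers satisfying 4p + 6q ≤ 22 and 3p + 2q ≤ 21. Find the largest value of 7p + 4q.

(p,q)=(5,0): 4·5+6·0=20≤22, 3·5+2·0=15≤21, objective 35.
(p,q)=(4,1): 4·4+6·1=22≤22, 3·4+2·1=14≤21, objective 32.
Maximum is 35 at (p,q)=(5,0).

35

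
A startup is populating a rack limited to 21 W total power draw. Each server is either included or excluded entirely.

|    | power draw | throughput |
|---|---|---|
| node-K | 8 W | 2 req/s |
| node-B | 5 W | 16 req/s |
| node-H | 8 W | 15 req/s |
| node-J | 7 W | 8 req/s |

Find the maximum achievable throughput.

39

This is an integer program with binary decision variables.
Allowing fractional choices, the relaxed optimum would be about 39.2, but servers are indivisible.
node-K + node-B + node-H: power draw 8 + 5 + 8 = 21 ≤ 21, throughput 2 + 16 + 15 = 33.
node-B + node-H + node-J: power draw 5 + 8 + 7 = 20 ≤ 21, throughput 16 + 15 + 8 = 39.
node-B + node-H: power draw 5 + 8 = 13 ≤ 21, throughput 16 + 15 = 31.
Best is node-B, node-H, and node-J with total throughput 39.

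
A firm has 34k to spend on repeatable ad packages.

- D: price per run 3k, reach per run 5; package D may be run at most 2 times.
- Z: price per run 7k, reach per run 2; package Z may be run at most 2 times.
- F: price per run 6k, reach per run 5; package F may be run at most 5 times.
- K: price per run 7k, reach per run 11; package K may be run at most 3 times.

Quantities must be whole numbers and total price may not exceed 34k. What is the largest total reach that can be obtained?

48

2×D, 1×F, and 3×K: price 33 ≤ 34, reach 2·5 + 1·5 + 3·11 = 48.
2×D, 1×Z, and 3×K: price 34 ≤ 34, reach 2·5 + 1·2 + 3·11 = 45.
Best is 48.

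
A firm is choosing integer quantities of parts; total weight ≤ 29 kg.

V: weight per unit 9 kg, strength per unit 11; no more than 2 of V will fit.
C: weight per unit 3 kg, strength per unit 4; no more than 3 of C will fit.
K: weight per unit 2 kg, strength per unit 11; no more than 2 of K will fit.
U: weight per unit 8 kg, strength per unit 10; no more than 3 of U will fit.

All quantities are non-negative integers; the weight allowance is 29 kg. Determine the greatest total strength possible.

K has the best ratio (11/2); taking only K gives at most 2×11 = 22 (stopped by the supply cap of 2).
Mixing does better — 3×C, 2×K, and 2×U: weight 29 ≤ 29, strength 3·4 + 2·11 + 2·10 = 54.

54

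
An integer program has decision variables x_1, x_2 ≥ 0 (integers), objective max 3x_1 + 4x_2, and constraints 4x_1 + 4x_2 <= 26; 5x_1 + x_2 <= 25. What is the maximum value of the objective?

The continuous relaxation peaks at (0, 6.5) with value 26.00; rounding to a feasible lattice point costs some objective.
(x_1,x_2)=(0,6): 4·0+4·6=24≤26, 5·0+1·6=6≤25, objective 24.
(x_1,x_2)=(1,5): 4·1+4·5=24≤26, 5·1+1·5=10≤25, objective 23.
(x_1,x_2)=(0,5): 4·0+4·5=20≤26, 5·0+1·5=5≤25, objective 20.
Maximum is 24 at (x_1,x_2)=(0,6).

24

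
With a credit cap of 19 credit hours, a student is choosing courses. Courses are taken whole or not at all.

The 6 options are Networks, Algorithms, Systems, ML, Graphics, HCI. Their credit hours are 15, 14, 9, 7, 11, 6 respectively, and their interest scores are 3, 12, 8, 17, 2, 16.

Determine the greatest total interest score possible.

33

Treat it as a binary knapsack problem.
Allowing fractional choices, the relaxed optimum would be about 38.3, but courses are indivisible.
Systems + HCI: credit hours 9 + 6 = 15 ≤ 19, interest score 8 + 16 = 24.
Systems + ML: credit hours 9 + 7 = 16 ≤ 19, interest score 8 + 17 = 25.
ML + HCI: credit hours 7 + 6 = 13 ≤ 19, interest score 17 + 16 = 33.
Best is ML and HCI with total interest score 33.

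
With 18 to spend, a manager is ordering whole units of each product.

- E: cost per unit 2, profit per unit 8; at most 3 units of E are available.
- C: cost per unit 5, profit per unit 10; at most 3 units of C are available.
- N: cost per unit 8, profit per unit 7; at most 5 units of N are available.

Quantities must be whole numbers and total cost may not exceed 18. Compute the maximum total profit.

Take 3×E and 2×C: cost 16 ≤ 18, profit 3·8 + 2·10 = 44.
E has the best ratio (8/2) and is taken to its limit of 3; remaining capacity is filled optimally with the others.

44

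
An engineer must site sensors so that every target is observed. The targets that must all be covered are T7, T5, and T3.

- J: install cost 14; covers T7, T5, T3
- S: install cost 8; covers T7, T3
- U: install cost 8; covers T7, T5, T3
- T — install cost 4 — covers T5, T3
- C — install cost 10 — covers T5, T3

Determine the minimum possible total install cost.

8

The greedy cost-per-new-target heuristic would pick T and S for 12, but a cheaper cover exists.
U alone covers T7, T5, T3 — every target.
Total install cost: 8.
No cover costs less than 8.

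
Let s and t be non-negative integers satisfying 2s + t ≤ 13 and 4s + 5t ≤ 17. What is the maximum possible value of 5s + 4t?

20

Relaxing integrality, the LP optimum is 21.25 at (s,t) = (4.25, 0), which is not an integer point.
(s,t)=(4,0) is feasible, giving 20.
(s,t)=(3,1) is feasible, giving 19.
Maximum is 20 at (s,t)=(4,0).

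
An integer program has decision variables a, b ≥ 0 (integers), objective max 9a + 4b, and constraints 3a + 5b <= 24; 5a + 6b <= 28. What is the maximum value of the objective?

(a,b)=(5,0) is feasible, giving 45.
(a,b)=(4,1) is feasible, giving 40.
(a,b)=(4,0) is feasible, giving 36.
No feasible integer point exceeds 45.

45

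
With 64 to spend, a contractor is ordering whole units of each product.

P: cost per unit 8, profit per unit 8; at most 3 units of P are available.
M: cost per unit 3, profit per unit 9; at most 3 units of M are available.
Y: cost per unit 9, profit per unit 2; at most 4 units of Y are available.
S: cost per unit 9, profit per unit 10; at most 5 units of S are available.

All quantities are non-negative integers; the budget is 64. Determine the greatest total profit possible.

Take 1×P, 3×M, and 5×S: cost 62 ≤ 64, profit 1·8 + 3·9 + 5·10 = 85.
M has the best ratio (9/3) and is taken to its limit of 3; remaining capacity is filled optimally with the others.

85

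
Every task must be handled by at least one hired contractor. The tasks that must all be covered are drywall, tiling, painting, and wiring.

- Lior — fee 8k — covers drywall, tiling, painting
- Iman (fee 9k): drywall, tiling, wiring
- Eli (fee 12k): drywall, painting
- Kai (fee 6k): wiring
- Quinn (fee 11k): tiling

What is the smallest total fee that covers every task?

This is a weighted set-cover instance.
Choose Lior and Kai: together they cover drywall, tiling, painting, wiring — every task.
Total fee: 8 + 6 = 14.
No cover costs less than 14.

14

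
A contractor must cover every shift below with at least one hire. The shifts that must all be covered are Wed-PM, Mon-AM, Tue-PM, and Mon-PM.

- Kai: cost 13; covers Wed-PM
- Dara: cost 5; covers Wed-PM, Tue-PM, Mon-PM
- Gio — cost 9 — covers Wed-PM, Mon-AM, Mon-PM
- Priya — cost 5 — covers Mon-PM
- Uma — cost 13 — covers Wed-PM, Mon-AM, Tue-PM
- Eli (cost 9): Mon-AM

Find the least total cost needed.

14

Choose Dara and Gio: together they cover Wed-PM, Mon-AM, Tue-PM, Mon-PM — every shift.
Total cost: 5 + 9 = 14.
No cover costs less than 14.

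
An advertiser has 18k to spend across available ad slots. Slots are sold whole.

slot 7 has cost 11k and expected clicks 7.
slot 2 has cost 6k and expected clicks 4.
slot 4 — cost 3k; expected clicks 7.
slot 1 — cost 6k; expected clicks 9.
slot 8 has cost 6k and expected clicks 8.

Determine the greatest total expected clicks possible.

Allowing fractional choices, the relaxed optimum would be about 26.0, but ad slots are indivisible.
slot 4 + slot 1 + slot 8: cost 3 + 6 + 6 = 15 ≤ 18, expected clicks 7 + 9 + 8 = 24.
slot 2 + slot 4 + slot 1: cost 6 + 3 + 6 = 15 ≤ 18, expected clicks 4 + 7 + 9 = 20.
slot 2 + slot 1 + slot 8: cost 6 + 6 + 6 = 18 ≤ 18, expected clicks 4 + 9 + 8 = 21.
Best is slot 4, slot 1, and slot 8 with total expected clicks 24.

24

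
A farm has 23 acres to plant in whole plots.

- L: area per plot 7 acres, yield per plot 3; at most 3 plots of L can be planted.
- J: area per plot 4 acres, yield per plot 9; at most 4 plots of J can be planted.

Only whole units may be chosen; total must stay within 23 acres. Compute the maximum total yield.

This is a bounded integer knapsack.
J has the best ratio (9/4); taking only J gives at most 4×9 = 36 (stopped by the supply cap of 4).
Mixing does better — 1×L and 4×J: area 23 ≤ 23, yield 1·3 + 4·9 = 39.

39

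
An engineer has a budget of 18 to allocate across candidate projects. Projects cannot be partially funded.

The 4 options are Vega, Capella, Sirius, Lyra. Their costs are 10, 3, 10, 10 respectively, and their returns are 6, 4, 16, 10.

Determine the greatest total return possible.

20

This is an integer program with binary decision variables.
Allowing fractional choices, the relaxed optimum would be about 25.0, but projects are indivisible.
Capella + Sirius: cost 3 + 10 = 13 ≤ 18, return 4 + 16 = 20.
Capella + Lyra: cost 3 + 10 = 13 ≤ 18, return 4 + 10 = 14.
Sirius: cost 10 ≤ 18, return 16.
Best is Capella and Sirius with total return 20.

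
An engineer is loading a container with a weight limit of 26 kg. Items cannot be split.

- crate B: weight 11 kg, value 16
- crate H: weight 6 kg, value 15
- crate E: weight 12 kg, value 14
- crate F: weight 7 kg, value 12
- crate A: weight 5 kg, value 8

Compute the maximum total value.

43

This is an integer program with binary decision variables.
crate B + crate H + crate F: weight 11 + 6 + 7 = 24 ≤ 26, value 16 + 15 + 12 = 43.
crate B + crate H + crate A: weight 11 + 6 + 5 = 22 ≤ 26, value 16 + 15 + 8 = 39.
crate H + crate E + crate F: weight 6 + 12 + 7 = 25 ≤ 26, value 15 + 14 + 12 = 41.
Best is crate B, crate H, and crate F with total value 43.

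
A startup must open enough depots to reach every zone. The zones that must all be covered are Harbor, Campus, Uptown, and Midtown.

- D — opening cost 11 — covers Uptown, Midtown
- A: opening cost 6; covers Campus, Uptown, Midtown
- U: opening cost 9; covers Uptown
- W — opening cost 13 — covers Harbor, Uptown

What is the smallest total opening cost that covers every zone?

Choose A and W: together they cover Harbor, Campus, Uptown, Midtown — every zone.
Total opening cost: 6 + 13 = 19.

19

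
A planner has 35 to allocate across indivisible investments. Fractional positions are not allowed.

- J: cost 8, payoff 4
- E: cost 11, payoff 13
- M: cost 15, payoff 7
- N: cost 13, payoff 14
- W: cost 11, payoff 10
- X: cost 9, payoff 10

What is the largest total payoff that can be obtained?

37

Treat it as a binary knapsack problem.
Take E, N, and X: cost 11 + 13 + 9 = 33 ≤ 35, payoff 13 + 14 + 10 = 37.
No feasible combination exceeds this.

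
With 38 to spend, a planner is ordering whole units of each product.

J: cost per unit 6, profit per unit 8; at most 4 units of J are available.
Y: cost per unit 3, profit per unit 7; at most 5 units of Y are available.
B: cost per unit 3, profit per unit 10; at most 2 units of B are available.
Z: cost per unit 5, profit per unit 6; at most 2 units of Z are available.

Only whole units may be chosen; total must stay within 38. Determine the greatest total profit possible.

This is a bounded integer knapsack.
Take 2×J, 5×Y, 2×B, and 1×Z: cost 38 ≤ 38, profit 2·8 + 5·7 + 2·10 + 1·6 = 77.
B has the best ratio (10/3) and is taken to its limit of 2; remaining capacity is filled optimally with the others.

77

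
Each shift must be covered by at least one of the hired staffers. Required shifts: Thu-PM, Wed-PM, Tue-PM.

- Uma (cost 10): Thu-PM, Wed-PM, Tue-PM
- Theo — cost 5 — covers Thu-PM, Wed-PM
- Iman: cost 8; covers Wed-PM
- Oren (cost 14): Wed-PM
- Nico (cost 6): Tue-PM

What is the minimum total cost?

This is an integer covering problem.
The greedy cost-per-new-shift heuristic would pick Theo and Nico for 11, but a cheaper cover exists.
Uma alone covers Thu-PM, Wed-PM, Tue-PM — every shift.
Total cost: 10.
No cover costs less than 10.

10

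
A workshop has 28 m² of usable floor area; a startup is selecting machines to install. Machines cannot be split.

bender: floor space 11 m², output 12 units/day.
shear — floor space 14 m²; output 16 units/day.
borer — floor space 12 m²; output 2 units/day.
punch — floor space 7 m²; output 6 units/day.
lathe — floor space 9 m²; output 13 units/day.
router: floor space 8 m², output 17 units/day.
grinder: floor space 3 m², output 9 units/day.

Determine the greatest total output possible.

45

Take punch, lathe, router, and grinder: floor space 7 + 9 + 8 + 3 = 27 ≤ 28, output 6 + 13 + 17 + 9 = 45.
No other feasible combination does better.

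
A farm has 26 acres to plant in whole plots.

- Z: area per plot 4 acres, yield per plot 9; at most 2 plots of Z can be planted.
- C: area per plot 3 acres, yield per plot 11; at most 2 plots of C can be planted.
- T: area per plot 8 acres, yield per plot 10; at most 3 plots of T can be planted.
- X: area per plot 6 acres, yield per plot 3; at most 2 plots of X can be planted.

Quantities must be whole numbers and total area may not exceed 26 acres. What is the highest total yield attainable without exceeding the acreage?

51

2×Z, 2×C, and 1×T: area 22 ≤ 26, yield 2·9 + 2·11 + 1·10 = 50.
1×Z, 2×C, and 2×T: area 26 ≤ 26, yield 1·9 + 2·11 + 2·10 = 51.
Best is 51.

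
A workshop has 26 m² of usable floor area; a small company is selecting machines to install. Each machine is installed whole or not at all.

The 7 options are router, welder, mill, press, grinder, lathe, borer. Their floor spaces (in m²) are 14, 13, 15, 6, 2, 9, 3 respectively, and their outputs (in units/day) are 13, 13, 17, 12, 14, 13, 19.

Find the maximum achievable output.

Treat it as a binary knapsack problem.
mill + press + grinder + borer: floor space 15 + 6 + 2 + 3 = 26 ≤ 26, output 17 + 12 + 14 + 19 = 62.
welder + press + grinder + borer: floor space 13 + 6 + 2 + 3 = 24 ≤ 26, output 13 + 12 + 14 + 19 = 58.
press + grinder + lathe + borer: floor space 6 + 2 + 9 + 3 = 20 ≤ 26, output 12 + 14 + 13 + 19 = 58.
Best is mill, press, grinder, and borer with total output 62.

62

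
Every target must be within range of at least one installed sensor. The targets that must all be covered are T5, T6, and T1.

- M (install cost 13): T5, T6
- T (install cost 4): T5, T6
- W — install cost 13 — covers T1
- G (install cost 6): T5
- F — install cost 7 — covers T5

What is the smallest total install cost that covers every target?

Choose T and W: together they cover T5, T6, T1 — every target.
Total install cost: 4 + 13 = 17.
No cover costs less than 17.

17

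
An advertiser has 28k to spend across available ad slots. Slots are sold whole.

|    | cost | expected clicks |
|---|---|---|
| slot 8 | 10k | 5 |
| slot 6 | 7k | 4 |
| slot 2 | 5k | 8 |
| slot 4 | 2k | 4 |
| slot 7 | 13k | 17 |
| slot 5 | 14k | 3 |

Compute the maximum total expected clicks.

Take slot 6, slot 2, slot 4, and slot 7: cost 7 + 5 + 2 + 13 = 27 ≤ 28, expected clicks 4 + 8 + 4 + 17 = 33.
No other feasible combination does better.

33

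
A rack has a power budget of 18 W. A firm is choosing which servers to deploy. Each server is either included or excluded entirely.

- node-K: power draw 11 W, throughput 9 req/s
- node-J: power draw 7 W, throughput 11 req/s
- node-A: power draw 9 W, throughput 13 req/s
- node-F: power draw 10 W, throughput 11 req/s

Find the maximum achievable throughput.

Allowing fractional choices, the relaxed optimum would be about 26.2, but servers are indivisible.
node-K + node-J: power draw 11 + 7 = 18 ≤ 18, throughput 9 + 11 = 20.
node-J + node-A: power draw 7 + 9 = 16 ≤ 18, throughput 11 + 13 = 24.
node-J + node-F: power draw 7 + 10 = 17 ≤ 18, throughput 11 + 11 = 22.
Best is node-J and node-A with total throughput 24.

24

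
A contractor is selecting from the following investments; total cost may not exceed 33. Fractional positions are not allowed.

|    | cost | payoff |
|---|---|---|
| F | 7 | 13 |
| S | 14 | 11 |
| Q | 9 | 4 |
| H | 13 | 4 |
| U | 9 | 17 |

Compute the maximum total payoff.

41

Allowing fractional choices, the relaxed optimum would be about 42.3, but investments are indivisible.
F + Q + U: cost 7 + 9 + 9 = 25 ≤ 33, payoff 13 + 4 + 17 = 34.
F + S + U: cost 7 + 14 + 9 = 30 ≤ 33, payoff 13 + 11 + 17 = 41.
F + H + U: cost 7 + 13 + 9 = 29 ≤ 33, payoff 13 + 4 + 17 = 34.
Best is F, S, and U with total payoff 41.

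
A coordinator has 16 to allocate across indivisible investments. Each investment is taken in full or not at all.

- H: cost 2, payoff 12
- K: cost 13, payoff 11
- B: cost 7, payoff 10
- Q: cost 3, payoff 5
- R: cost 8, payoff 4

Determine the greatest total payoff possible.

27

H + B: cost 2 + 7 = 9 ≤ 16, payoff 12 + 10 = 22.
H + K: cost 2 + 13 = 15 ≤ 16, payoff 12 + 11 = 23.
H + B + Q: cost 2 + 7 + 3 = 12 ≤ 16, payoff 12 + 10 + 5 = 27.
Best is H, B, and Q with total payoff 27.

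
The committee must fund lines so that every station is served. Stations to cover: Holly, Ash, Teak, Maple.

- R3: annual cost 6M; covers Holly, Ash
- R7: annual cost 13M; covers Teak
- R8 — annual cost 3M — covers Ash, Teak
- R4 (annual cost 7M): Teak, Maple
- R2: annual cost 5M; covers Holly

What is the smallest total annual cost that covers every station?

This is an integer covering problem.
Choose R3 and R4: together they cover Holly, Ash, Teak, Maple — every station.
Total annual cost: 6 + 7 = 13.

13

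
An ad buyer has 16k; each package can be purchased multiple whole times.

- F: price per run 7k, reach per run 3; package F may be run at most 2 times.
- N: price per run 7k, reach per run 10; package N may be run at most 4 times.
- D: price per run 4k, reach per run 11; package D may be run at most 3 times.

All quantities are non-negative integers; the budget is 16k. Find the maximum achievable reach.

33

This is a bounded integer knapsack.
D has the best ratio (11/4); taking only D gives at most 3×11 = 33 (stopped by the supply cap of 3).
Optimal: 3×D: price 12 ≤ 16, reach 3·11 = 33.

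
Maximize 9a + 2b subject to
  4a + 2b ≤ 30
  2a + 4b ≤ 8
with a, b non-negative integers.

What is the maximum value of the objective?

(a,b)=(4,0): 4·4+2·0=16≤30, 2·4+4·0=8≤8, objective 36.
(a,b)=(3,0): 4·3+2·0=12≤30, 2·3+4·0=6≤8, objective 27.
Maximum is 36 at (a,b)=(4,0).

36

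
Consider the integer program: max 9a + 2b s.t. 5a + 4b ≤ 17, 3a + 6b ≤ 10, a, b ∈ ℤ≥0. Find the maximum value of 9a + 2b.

(a,b)=(3,0) is feasible, giving 27.
(a,b)=(2,0) is feasible, giving 18.
The best lattice point is (3,0), giving 27.

27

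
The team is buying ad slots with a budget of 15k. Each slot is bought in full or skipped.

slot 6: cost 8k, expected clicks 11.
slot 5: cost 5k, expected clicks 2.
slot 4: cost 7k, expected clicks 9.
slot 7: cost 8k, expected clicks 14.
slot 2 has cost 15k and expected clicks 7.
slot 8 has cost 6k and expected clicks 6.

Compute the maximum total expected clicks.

Take slot 4 and slot 7: cost 7 + 8 = 15 ≤ 15, expected clicks 9 + 14 = 23.
No other feasible combination does better.

23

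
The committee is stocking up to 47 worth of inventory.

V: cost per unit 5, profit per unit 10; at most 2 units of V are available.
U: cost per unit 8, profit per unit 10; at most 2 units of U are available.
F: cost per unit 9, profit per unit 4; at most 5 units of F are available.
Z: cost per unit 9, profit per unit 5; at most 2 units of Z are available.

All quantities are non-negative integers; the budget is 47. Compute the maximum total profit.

V has the best ratio (10/5); taking only V gives at most 2×10 = 20 (stopped by the supply cap of 2).
Mixing does better — 2×V, 2×U, and 2×Z: cost 44 ≤ 47, profit 2·10 + 2·10 + 2·5 = 50.

50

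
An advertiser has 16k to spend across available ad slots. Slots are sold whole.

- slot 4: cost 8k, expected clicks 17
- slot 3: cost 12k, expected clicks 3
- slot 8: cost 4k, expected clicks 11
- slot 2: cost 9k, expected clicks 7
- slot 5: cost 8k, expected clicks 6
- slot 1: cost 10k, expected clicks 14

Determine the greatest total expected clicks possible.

28

slot 4 + slot 8: cost 8 + 4 = 12 ≤ 16, expected clicks 17 + 11 = 28.
slot 8 + slot 1: cost 4 + 10 = 14 ≤ 16, expected clicks 11 + 14 = 25.
Best is slot 4 and slot 8 with total expected clicks 28.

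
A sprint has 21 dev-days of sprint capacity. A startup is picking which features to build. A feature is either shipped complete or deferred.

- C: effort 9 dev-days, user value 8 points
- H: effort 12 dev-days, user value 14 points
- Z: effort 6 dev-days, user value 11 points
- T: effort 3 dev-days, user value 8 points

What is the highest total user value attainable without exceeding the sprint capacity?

33

This is an integer program with binary decision variables.
H + Z: effort 12 + 6 = 18 ≤ 21, user value 14 + 11 = 25.
C + Z + T: effort 9 + 6 + 3 = 18 ≤ 21, user value 8 + 11 + 8 = 27.
H + Z + T: effort 12 + 6 + 3 = 21 ≤ 21, user value 14 + 11 + 8 = 33.
Best is H, Z, and T with total user value 33.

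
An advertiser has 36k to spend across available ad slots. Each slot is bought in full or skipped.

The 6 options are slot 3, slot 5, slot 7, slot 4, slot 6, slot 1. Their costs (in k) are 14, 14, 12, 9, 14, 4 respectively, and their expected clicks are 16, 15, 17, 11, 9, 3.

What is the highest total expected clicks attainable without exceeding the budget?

This is an integer program with binary decision variables.
Allowing fractional choices, the relaxed optimum would be about 45.1, but ad slots are indivisible.
slot 7 + slot 4 + slot 6: cost 12 + 9 + 14 = 35 ≤ 36, expected clicks 17 + 11 + 9 = 37.
slot 5 + slot 7 + slot 4: cost 14 + 12 + 9 = 35 ≤ 36, expected clicks 15 + 17 + 11 = 43.
slot 3 + slot 7 + slot 4: cost 14 + 12 + 9 = 35 ≤ 36, expected clicks 16 + 17 + 11 = 44.
Best is slot 3, slot 7, and slot 4 with total expected clicks 44.

44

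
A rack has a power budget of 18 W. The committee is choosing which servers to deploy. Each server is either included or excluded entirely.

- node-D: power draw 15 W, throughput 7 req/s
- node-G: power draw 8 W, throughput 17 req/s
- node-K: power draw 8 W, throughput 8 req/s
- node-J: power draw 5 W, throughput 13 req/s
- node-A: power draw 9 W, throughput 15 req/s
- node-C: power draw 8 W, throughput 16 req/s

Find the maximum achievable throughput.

33

Allowing fractional choices, the relaxed optimum would be about 40.0, but servers are indivisible.
node-G + node-C: power draw 8 + 8 = 16 ≤ 18, throughput 17 + 16 = 33.
node-G + node-A: power draw 8 + 9 = 17 ≤ 18, throughput 17 + 15 = 32.
Best is node-G and node-C with total throughput 33.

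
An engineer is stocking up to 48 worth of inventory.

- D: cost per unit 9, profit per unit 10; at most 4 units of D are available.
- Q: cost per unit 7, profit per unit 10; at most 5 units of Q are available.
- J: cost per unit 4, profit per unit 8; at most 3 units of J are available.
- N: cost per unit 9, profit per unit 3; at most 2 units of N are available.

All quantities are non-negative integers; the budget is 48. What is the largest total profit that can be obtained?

5×Q and 3×J: cost 47 ≤ 48, profit 5·10 + 3·8 = 74.
1×D, 5×Q, and 1×J: cost 48 ≤ 48, profit 1·10 + 5·10 + 1·8 = 68.
Best is 74.

74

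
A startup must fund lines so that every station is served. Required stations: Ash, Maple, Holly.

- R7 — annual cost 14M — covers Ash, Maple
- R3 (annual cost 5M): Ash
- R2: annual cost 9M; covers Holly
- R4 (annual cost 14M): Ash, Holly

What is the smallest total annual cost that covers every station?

23

Choose R7 and R2: together they cover Ash, Maple, Holly — every station.
Total annual cost: 14 + 9 = 23.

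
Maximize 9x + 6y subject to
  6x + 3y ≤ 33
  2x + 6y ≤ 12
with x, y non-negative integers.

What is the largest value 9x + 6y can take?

45

The continuous relaxation peaks at (5.4, 0.2) with value 49.80; rounding to a feasible lattice point costs some objective.
(x,y)=(5,0): 6·5+3·0=30≤33, 2·5+6·0=10≤12, objective 45.
(x,y)=(4,0): 6·4+3·0=24≤33, 2·4+6·0=8≤12, objective 36.
Maximum is 45 at (x,y)=(5,0).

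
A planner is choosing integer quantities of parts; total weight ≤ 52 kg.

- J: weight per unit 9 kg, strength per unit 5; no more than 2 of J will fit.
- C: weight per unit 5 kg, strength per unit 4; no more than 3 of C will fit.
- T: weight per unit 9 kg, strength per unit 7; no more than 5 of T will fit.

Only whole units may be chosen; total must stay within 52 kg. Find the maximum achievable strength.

1×C and 5×T: weight 50 ≤ 52, strength 1·4 + 5·7 = 39.
3×C and 4×T: weight 51 ≤ 52, strength 3·4 + 4·7 = 40.
Best is 40.

40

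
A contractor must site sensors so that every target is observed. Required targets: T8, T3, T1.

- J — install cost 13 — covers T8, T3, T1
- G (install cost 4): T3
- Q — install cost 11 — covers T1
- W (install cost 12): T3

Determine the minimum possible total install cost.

The greedy cost-per-new-target heuristic would pick G and J for 17, but a cheaper cover exists.
J alone covers T8, T3, T1 — every target.
Total install cost: 13.
No cover costs less than 13.

13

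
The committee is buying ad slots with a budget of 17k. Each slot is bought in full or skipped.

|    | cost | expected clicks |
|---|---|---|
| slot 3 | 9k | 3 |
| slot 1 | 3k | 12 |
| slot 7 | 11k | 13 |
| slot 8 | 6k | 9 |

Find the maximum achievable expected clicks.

This is an integer program with binary decision variables.
slot 1 + slot 8: cost 3 + 6 = 9 ≤ 17, expected clicks 12 + 9 = 21.
slot 7 + slot 8: cost 11 + 6 = 17 ≤ 17, expected clicks 13 + 9 = 22.
slot 1 + slot 7: cost 3 + 11 = 14 ≤ 17, expected clicks 12 + 13 = 25.
Best is slot 1 and slot 7 with total expected clicks 25.

25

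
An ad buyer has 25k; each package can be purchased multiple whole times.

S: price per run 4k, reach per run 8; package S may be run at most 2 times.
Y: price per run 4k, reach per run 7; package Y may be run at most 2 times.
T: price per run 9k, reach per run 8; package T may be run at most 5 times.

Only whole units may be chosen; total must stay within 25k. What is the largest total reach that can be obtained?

This is a bounded integer knapsack.
S has the best ratio (8/4); taking only S gives at most 2×8 = 16 (stopped by the supply cap of 2).
Mixing does better — 2×S, 2×Y, and 1×T: price 25 ≤ 25, reach 2·8 + 2·7 + 1·8 = 38.

38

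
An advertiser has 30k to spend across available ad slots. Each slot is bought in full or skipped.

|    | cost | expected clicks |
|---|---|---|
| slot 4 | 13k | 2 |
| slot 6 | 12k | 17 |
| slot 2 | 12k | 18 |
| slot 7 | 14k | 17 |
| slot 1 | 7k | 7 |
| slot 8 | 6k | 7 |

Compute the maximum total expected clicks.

42

Take slot 6, slot 2, and slot 8: cost 12 + 12 + 6 = 30 ≤ 30, expected clicks 17 + 18 + 7 = 42.
No other feasible combination does better.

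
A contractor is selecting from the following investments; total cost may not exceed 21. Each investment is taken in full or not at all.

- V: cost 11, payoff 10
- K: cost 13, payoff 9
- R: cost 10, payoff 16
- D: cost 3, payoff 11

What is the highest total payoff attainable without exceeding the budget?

27

This is an integer program with binary decision variables.
Take R and D: cost 10 + 3 = 13 ≤ 21, payoff 16 + 11 = 27.
No other feasible combination does better.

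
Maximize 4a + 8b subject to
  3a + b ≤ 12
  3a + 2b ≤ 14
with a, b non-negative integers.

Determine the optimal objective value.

56

(a,b)=(0,7) is feasible, giving 56.
(a,b)=(0,6) is feasible, giving 48.
The best lattice point is (0,7), giving 56.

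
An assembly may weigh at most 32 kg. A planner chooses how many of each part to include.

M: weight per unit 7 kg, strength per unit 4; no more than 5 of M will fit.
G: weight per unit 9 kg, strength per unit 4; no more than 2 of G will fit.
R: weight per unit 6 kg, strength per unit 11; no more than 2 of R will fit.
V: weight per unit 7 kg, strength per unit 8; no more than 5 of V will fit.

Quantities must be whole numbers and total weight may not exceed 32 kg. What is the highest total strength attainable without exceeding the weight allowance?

R has the best ratio (11/6); taking only R gives at most 2×11 = 22 (stopped by the supply cap of 2).
Mixing does better — 2×R and 2×V: weight 26 ≤ 32, strength 2·11 + 2·8 = 38.

38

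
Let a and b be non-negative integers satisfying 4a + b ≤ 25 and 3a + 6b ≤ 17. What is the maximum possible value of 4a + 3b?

20

The continuous relaxation peaks at (5.67, 0) with value 22.67; rounding to a feasible lattice point costs some objective.
(a,b)=(5,0): 4·5+1·0=20≤25, 3·5+6·0=15≤17, objective 20.
(a,b)=(4,0): 4·4+1·0=16≤25, 3·4+6·0=12≤17, objective 16.
No feasible integer point exceeds 20.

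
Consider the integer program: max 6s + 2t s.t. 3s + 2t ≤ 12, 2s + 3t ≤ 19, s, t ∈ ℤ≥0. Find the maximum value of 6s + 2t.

(s,t)=(4,0): 3·4+2·0=12≤12, 2·4+3·0=8≤19, objective 24.
(s,t)=(3,1): 3·3+2·1=11≤12, 2·3+3·1=9≤19, objective 20.
(s,t)=(3,0): 3·3+2·0=9≤12, 2·3+3·0=6≤19, objective 18.
The best lattice point is (4,0), giving 24.

24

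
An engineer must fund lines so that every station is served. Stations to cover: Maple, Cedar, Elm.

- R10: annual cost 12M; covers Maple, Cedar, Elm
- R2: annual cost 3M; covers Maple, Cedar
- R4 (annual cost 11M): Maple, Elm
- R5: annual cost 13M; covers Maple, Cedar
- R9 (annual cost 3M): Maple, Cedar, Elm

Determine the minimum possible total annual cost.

This is an integer covering problem.
R9 alone covers Maple, Cedar, Elm — every station.
Total annual cost: 3.
No cover costs less than 3.

3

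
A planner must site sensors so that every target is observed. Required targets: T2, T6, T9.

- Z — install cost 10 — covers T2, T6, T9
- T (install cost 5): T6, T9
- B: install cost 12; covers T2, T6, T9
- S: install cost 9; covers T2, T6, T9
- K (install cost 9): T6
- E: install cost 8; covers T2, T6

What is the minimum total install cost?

S alone covers T2, T6, T9 — every target.
Total install cost: 9.

9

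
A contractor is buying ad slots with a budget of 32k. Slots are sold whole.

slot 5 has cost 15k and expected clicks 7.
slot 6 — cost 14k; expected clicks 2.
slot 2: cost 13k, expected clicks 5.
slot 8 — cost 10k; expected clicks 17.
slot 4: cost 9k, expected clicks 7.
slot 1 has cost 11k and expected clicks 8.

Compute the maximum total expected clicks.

slot 2 + slot 8 + slot 4: cost 13 + 10 + 9 = 32 ≤ 32, expected clicks 5 + 17 + 7 = 29.
slot 8 + slot 4 + slot 1: cost 10 + 9 + 11 = 30 ≤ 32, expected clicks 17 + 7 + 8 = 32.
slot 8 + slot 1: cost 10 + 11 = 21 ≤ 32, expected clicks 17 + 8 = 25.
Best is slot 8, slot 4, and slot 1 with total expected clicks 32.

32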